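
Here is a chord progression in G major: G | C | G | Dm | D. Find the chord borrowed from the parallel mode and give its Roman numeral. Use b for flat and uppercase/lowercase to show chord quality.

The diatonic triads in G major are G, Am, Bm, C, D, Em, F#dim. G, C and D are all diatonic. But Dm (D–F–A) is foreign: the diatonic V on degree 5 is D, whereas Dm comes from G minor. It is labeled v.

v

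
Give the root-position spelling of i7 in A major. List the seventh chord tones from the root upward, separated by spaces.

A C E G

The root, A, is scale degree 1 — the same note in A major and A minor; only the chord quality changes. Building the minor-seventh chord from the parallel minor on A: A–C–E–G.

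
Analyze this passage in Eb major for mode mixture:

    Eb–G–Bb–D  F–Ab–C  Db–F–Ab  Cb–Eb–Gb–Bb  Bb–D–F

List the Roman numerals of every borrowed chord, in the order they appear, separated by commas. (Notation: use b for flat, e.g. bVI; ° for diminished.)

bVII, bVImaj7

The diatonic triads in Eb major are Eb, Fm, Gm, Ab, Bb, Cm, Ddim. Of the given chords, Eb–G–Bb–D = Ebmaj7, F–Ab–C = Fm and Bb–D–F = Bb are diatonic. Db–F–Ab doesn't fit — on degree 7 Eb major would have Ddim (vii°). Db is the degree-7 chord of Eb minor, so it is the borrowed bVII. Cb–Eb–Gb–Bb doesn't fit — on degree 6 Eb major would have Cm (vi). Cbmaj7 is the degree-6 chord of Eb minor, so it is the borrowed bVImaj7.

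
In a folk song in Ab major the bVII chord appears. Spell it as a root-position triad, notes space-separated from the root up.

Gb Bb Db

bVII is built on the lowered scale degree 7. In Ab major degree 7 is G; lowered it becomes Gb. Building the major chord from the parallel minor on Gb: Gb–Bb–Db.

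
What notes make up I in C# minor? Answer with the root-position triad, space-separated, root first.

C# E# G#

I is built on scale degree 1, which is C# in both C# minor and its parallel. In C# major the chord on C# is C#–E#–G#.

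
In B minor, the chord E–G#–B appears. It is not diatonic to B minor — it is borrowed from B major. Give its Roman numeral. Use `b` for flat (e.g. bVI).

IV

The root E is the diatonic 4th degree of B minor; the borrowing shows in the chord quality. The diatonic chord on degree 4 would be Em (iv), but E–G#–B is the major chord from B major. As a borrowed chord it is labeled IV.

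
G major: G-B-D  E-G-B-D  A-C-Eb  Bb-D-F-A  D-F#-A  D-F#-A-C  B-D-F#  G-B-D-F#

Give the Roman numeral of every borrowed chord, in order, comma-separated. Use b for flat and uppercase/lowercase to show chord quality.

G major has the diatonic set G, Am, Bm, C, D, Em, F#dim. Of the given chords, G–B–D = G, E–G–B–D = Em7, D–F#–A = D, D–F#–A–C = D7, B–D–F# = Bm and G–B–D–F# = Gmaj7 are diatonic. But A–C–Eb is foreign: the diatonic ii on degree 2 is Am, whereas Adim comes from G minor. It is labeled ii°. But Bb–D–F–A is foreign: the diatonic iii on degree 3 is Bm, whereas Bbmaj7 comes from G minor. It is labeled bIIImaj7.

ii°, bIIImaj7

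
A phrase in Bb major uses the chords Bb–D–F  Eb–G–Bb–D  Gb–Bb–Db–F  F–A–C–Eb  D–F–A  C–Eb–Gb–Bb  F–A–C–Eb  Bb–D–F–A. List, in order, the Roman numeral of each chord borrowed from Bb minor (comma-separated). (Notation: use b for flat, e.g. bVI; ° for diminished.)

In Bb major the diatonic chords are Bb, Cm, Dm, Eb, F, Gm, Adim. Bb–D–F = Bb, Eb–G–Bb–D = Ebmaj7, F–A–C–Eb = F7, D–F–A = Dm and Bb–D–F–A = Bbmaj7 are all diatonic. Gb–Bb–Db–F doesn't fit — on degree 6 Bb major would have Gm (vi). Gbmaj7 is the degree-6 chord of Bb minor, so it is the borrowed bVImaj7. C–Eb–Gb–Bb is not: scale degree 2 in Bb major carries Cm (ii). In Bb minor the chord on that degree is Cm7b5, so here it functions as iiø7, borrowed from the parallel minor.

bVImaj7, iiø7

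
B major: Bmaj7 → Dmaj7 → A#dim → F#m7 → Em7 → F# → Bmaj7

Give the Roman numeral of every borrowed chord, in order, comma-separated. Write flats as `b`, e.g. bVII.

B major has the diatonic set B, C#m, D#m, E, F#, G#m, A#dim. Of the given chords, Bmaj7, A#dim and F# are diatonic. Dmaj7 (D–F#–A–C#) is not: scale degree 3 in B major carries D#m (iii). In B minor the chord on that degree is Dmaj7, so here it functions as bIIImaj7, borrowed from the parallel minor. F#m7 (F#–A–C#–E) doesn't fit — on degree 5 B major would have F# (V). F#m7 is the degree-5 chord of B minor, so it is the borrowed v7. But Em7 (E–G–B–D) is foreign: the diatonic IV on degree 4 is E, whereas Em7 comes from B minor. It is labeled iv7.

bIIImaj7, v7, iv7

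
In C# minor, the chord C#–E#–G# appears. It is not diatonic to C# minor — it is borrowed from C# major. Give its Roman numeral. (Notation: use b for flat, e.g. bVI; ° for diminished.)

C# is scale degree 1 in C# minor. C#–E#–G# is a major chord — the form found in C# major, not the diatonic i (C#m). Borrowed into C# minor it is written I.

I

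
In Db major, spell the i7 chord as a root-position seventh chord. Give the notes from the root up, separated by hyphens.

Db-Fb-Ab-Cb

The root, Db, is scale degree 1 — the same note in Db major and Db minor; only the chord quality changes. In Db minor the chord on Db is Db–Fb–Ab–Cb.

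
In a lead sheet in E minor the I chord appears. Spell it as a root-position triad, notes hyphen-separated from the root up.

I is built on scale degree 1, which is E in both E minor and its parallel. Stacking thirds in E major on E gives E–G#–B.

E-G#-B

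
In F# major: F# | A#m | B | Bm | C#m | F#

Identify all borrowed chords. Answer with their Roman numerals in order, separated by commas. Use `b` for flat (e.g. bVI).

In F# major the diatonic chords are F#, G#m, A#m, B, C#, D#m, E#dim. Of the given chords, F#, A#m and B are diatonic. But Bm (B–D–F#) is foreign: the diatonic IV on degree 4 is B, whereas Bm comes from F# minor. It is labeled iv. C#m (C#–E–G#) doesn't fit — on degree 5 F# major would have C# (V). C#m is the degree-5 chord of F# minor, so it is the borrowed v.

iv, v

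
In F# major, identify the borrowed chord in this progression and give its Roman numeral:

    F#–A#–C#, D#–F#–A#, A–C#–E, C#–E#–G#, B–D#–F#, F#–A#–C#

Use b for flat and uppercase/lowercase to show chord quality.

In F# major the diatonic chords are F#, G#m, A#m, B, C#, D#m, E#dim. F#–A#–C# = F#, D#–F#–A# = D#m, C#–E#–G# = C# and B–D#–F# = B are all diatonic. But A–C#–E is foreign: the diatonic iii on degree 3 is A#m, whereas A comes from F# minor. It is labeled bIII.

bIII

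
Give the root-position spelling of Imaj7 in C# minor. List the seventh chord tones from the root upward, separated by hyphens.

The root, C#, is scale degree 1 — the same note in C# minor and C# major; only the chord quality changes. In C# major the chord on C# is C#–E#–G#–B#.

C#-E#-G#-B#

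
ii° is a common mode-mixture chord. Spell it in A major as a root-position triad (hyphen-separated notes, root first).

B-D-F

The root, B, is scale degree 2 — the same note in A major and A minor; only the chord quality changes. Building the diminished chord from the parallel minor on B: B–D–F.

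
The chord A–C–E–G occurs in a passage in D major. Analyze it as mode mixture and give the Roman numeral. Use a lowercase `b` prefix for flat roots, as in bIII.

The root A is the diatonic 5th degree of D major; the borrowing shows in the chord quality. Diatonically D major has A (V) on that degree; A–C–E–G is instead the minor-seventh chord native to D minor, so it takes the label v7.

v7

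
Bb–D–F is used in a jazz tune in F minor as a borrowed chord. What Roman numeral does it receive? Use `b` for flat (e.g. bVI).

IV

Bb is scale degree 4 in F minor. Bb–D–F is a major chord — the form found in F major, not the diatonic iv (Bbm). Borrowed into F minor it is written IV.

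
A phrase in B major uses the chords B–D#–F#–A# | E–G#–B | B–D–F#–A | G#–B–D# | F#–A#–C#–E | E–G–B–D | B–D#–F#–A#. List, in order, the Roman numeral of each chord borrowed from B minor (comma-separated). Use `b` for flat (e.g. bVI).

i7, iv7

The diatonic triads in B major are B, C#m, D#m, E, F#, G#m, A#dim. B–D#–F#–A# = Bmaj7, E–G#–B = E, G#–B–D# = G#m and F#–A#–C#–E = F#7 are all diatonic. B–D–F#–A is not: scale degree 1 in B major carries B (I). In B minor the chord on that degree is Bm7, so here it functions as i7, borrowed from the parallel minor. But E–G–B–D is foreign: the diatonic IV on degree 4 is E, whereas Em7 comes from B minor. It is labeled iv7.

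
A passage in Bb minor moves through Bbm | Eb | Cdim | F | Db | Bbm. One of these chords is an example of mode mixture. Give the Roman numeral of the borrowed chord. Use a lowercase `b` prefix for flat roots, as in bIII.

The diatonic triads in Bb minor (with V from harmonic minor) are Bbm, Cdim, Db, Ebm, F, Gb, Ab. Of the given chords, Bbm, Cdim, F and Db are diatonic. But Eb (Eb–G–Bb) is foreign: the diatonic iv on degree 4 is Ebm, whereas Eb comes from Bb major. It is labeled IV.

IV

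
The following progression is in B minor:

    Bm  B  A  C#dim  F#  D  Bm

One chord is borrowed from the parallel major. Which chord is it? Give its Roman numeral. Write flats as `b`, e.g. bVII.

In B minor (with V from harmonic minor) the diatonic chords are Bm, C#dim, D, Em, F#, G, A. Bm, A, C#dim, F# and D are all diatonic. B (B–D#–F#) doesn't fit — on degree 1 B minor would have Bm (i). B is the degree-1 chord of B major, so it is the borrowed I.

I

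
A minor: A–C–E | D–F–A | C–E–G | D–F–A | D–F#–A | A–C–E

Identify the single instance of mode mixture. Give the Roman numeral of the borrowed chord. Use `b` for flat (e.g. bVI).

A minor has the diatonic set Am, Bdim, C, Dm, E, F, G (with V from harmonic minor). A–C–E = Am, D–F–A = Dm and C–E–G = C all belong to that set. D–F#–A is not: scale degree 4 in A minor carries Dm (iv). In A major the chord on that degree is D, so here it functions as IV, borrowed from the parallel major.

IV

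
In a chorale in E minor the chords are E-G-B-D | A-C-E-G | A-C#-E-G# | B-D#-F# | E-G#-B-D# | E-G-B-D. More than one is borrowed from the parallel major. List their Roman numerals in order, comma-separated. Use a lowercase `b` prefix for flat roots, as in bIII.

The diatonic triads in E minor (with V from harmonic minor) are Em, F#dim, G, Am, B, C, D. E–G–B–D = Em7, A–C–E–G = Am7 and B–D#–F# = B are all diatonic. But A–C#–E–G# is foreign: the diatonic iv on degree 4 is Am, whereas Amaj7 comes from E major. It is labeled IVmaj7. But E–G#–B–D# is foreign: the diatonic i on degree 1 is Em, whereas Emaj7 comes from E major. It is labeled Imaj7.

IVmaj7, Imaj7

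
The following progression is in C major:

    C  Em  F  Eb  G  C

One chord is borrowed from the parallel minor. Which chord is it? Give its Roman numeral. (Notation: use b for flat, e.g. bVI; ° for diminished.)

bIII

In C major the diatonic chords are C, Dm, Em, F, G, Am, Bdim. Of the given chords, C, Em, F and G are diatonic. Eb (Eb–G–Bb) is not: scale degree 3 in C major carries Em (iii). In C minor the chord on that degree is Eb, so here it functions as bIII, borrowed from the parallel minor.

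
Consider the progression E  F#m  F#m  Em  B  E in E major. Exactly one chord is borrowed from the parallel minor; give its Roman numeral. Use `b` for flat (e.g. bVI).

i

The diatonic triads in E major are E, F#m, G#m, A, B, C#m, D#dim. E, F#m and B all belong to that set. Em (E–G–B) is not: scale degree 1 in E major carries E (I). In E minor the chord on that degree is Em, so here it functions as i, borrowed from the parallel minor.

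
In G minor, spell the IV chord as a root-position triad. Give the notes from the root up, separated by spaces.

The root, C, is scale degree 4 — the same note in G minor and G major; only the chord quality changes. In G major the chord on C is C–E–G.

C E G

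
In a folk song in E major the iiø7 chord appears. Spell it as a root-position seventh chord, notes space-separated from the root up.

F# A C E

iiø7 is built on scale degree 2, which is F# in both E major and its parallel. Building the half-diminished-seventh chord from the parallel minor on F#: F#–A–C–E.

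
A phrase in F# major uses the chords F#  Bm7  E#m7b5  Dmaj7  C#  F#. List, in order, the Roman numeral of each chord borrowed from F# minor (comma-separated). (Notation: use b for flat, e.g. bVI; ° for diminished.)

iv7, bVImaj7

The diatonic triads in F# major are F#, G#m, A#m, B, C#, D#m, E#dim. F#, E#m7b5 and C# all belong to that set. But Bm7 (B–D–F#–A) is foreign: the diatonic IV on degree 4 is B, whereas Bm7 comes from F# minor. It is labeled iv7. Dmaj7 (D–F#–A–C#) doesn't fit — on degree 6 F# major would have D#m (vi). Dmaj7 is the degree-6 chord of F# minor, so it is the borrowed bVImaj7.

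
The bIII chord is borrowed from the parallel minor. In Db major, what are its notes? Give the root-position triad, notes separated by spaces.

Fb Ab Cb

bIII is built on the lowered scale degree 3. In Db major degree 3 is F; lowered it becomes Fb. In Db minor the chord on Fb is Fb–Ab–Cb.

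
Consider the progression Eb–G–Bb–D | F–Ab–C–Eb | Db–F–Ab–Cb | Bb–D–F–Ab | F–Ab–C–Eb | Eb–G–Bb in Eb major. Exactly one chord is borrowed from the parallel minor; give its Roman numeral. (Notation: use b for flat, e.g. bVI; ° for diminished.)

Eb major has the diatonic set Eb, Fm, Gm, Ab, Bb, Cm, Ddim. Of the given chords, Eb–G–Bb–D = Ebmaj7, F–Ab–C–Eb = Fm7, Bb–D–F–Ab = Bb7 and Eb–G–Bb = Eb are diatonic. Db–F–Ab–Cb doesn't fit — on degree 7 Eb major would have Ddim (vii°). Db7 is the degree-7 chord of Eb minor, so it is the borrowed bVII7.

bVII7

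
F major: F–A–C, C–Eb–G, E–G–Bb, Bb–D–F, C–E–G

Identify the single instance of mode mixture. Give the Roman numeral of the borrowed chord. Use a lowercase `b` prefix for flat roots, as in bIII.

The diatonic triads in F major are F, Gm, Am, Bb, C, Dm, Edim. F–A–C = F, E–G–Bb = Edim, Bb–D–F = Bb and C–E–G = C are all diatonic. But C–Eb–G is foreign: the diatonic V on degree 5 is C, whereas Cm comes from F minor. It is labeled v.

v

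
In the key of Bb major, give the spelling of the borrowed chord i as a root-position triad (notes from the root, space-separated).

Bb Db F

The root, Bb, is scale degree 1 — the same note in Bb major and Bb minor; only the chord quality changes. Building the minor chord from the parallel minor on Bb: Bb–Db–F.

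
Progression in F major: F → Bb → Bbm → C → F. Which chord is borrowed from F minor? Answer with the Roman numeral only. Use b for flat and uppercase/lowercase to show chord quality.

The diatonic triads in F major are F, Gm, Am, Bb, C, Dm, Edim. F, Bb and C all belong to that set. Bbm (Bb–Db–F) doesn't fit — on degree 4 F major would have Bb (IV). Bbm is the degree-4 chord of F minor, so it is the borrowed iv.

iv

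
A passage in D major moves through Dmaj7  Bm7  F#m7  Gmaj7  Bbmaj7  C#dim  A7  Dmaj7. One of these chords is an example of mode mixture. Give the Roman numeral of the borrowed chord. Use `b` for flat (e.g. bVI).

bVImaj7

D major has the diatonic set D, Em, F#m, G, A, Bm, C#dim. Dmaj7, Bm7, F#m7, Gmaj7, C#dim and A7 are all diatonic. Bbmaj7 (Bb–D–F–A) is not: scale degree 6 in D major carries Bm (vi). In D minor the chord on that degree is Bbmaj7, so here it functions as bVImaj7, borrowed from the parallel minor.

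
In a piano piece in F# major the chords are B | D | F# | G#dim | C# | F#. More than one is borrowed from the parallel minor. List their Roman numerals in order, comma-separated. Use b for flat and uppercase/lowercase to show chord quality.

bVI, ii°

The diatonic triads in F# major are F#, G#m, A#m, B, C#, D#m, E#dim. B, F# and C# all belong to that set. But D (D–F#–A) is foreign: the diatonic vi on degree 6 is D#m, whereas D comes from F# minor. It is labeled bVI. But G#dim (G#–B–D) is foreign: the diatonic ii on degree 2 is G#m, whereas G#dim comes from F# minor. It is labeled ii°.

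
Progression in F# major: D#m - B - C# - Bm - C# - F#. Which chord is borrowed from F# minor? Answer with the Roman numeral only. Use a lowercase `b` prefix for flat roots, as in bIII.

iv

The diatonic triads in F# major are F#, G#m, A#m, B, C#, D#m, E#dim. D#m, B, C# and F# all belong to that set. But Bm (B–D–F#) is foreign: the diatonic IV on degree 4 is B, whereas Bm comes from F# minor. It is labeled iv.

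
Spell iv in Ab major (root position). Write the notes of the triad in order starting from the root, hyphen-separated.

Db-Fb-Ab

The root, Db, is scale degree 4 — the same note in Ab major and Ab minor; only the chord quality changes. Stacking thirds in Ab minor on Db gives Db–Fb–Ab.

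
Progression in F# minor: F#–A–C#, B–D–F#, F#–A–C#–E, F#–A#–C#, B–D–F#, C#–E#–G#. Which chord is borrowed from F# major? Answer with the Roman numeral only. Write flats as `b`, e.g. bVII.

F# minor has the diatonic set F#m, G#dim, A, Bm, C#, D, E (with V from harmonic minor). F#–A–C# = F#m, B–D–F# = Bm, F#–A–C#–E = F#m7 and C#–E#–G# = C# all belong to that set. F#–A#–C# doesn't fit — on degree 1 F# minor would have F#m (i). F# is the degree-1 chord of F# major, so it is the borrowed I.

I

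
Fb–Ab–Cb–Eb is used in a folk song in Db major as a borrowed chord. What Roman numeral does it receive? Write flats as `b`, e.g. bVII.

bIIImaj7

The root Fb is the lowered 3rd scale degree — diatonically Db major has F there. Diatonically Db major has Fm (iii) on that degree; Fb–Ab–Cb–Eb is instead the major-seventh chord native to Db minor, so it takes the label bIIImaj7.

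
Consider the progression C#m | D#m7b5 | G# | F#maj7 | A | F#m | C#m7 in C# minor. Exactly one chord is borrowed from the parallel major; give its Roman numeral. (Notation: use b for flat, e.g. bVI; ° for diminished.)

C# minor has the diatonic set C#m, D#dim, E, F#m, G#, A, B (with V from harmonic minor). C#m, D#m7b5, G#, A, F#m and C#m7 all belong to that set. F#maj7 (F#–A#–C#–E#) doesn't fit — on degree 4 C# minor would have F#m (iv). F#maj7 is the degree-4 chord of C# major, so it is the borrowed IVmaj7.

IVmaj7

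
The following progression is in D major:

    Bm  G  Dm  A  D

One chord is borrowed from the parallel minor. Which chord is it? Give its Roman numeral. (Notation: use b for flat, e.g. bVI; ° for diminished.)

i

In D major the diatonic chords are D, Em, F#m, G, A, Bm, C#dim. Bm, G, A and D are all diatonic. But Dm (D–F–A) is foreign: the diatonic I on degree 1 is D, whereas Dm comes from D minor. It is labeled i.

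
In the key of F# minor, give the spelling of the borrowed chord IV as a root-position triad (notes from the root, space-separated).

B D# F#

The root, B, is scale degree 4 — the same note in F# minor and F# major; only the chord quality changes. Stacking thirds in F# major on B gives B–D#–F#.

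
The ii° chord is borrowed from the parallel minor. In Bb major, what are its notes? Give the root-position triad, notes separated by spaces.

ii° is built on scale degree 2, which is C in both Bb major and its parallel. Stacking thirds in Bb minor on C gives C–Eb–Gb.

C Eb Gb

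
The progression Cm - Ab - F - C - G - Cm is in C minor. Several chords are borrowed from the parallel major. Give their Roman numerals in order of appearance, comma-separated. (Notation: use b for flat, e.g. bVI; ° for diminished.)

IV, I

The diatonic triads in C minor (with V from harmonic minor) are Cm, Ddim, Eb, Fm, G, Ab, Bb. Cm, Ab and G all belong to that set. F (F–A–C) is not: scale degree 4 in C minor carries Fm (iv). In C major the chord on that degree is F, so here it functions as IV, borrowed from the parallel major. C (C–E–G) is not: scale degree 1 in C minor carries Cm (i). In C major the chord on that degree is C, so here it functions as I, borrowed from the parallel major.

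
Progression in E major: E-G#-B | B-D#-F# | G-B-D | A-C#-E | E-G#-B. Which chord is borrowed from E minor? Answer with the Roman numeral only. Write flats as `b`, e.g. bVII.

E major has the diatonic set E, F#m, G#m, A, B, C#m, D#dim. Of the given chords, E–G#–B = E, B–D#–F# = B and A–C#–E = A are diatonic. But G–B–D is foreign: the diatonic iii on degree 3 is G#m, whereas G comes from E minor. It is labeled bIII.

bIII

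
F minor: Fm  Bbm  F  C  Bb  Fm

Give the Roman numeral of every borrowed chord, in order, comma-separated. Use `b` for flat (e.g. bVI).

In F minor (with V from harmonic minor) the diatonic chords are Fm, Gdim, Ab, Bbm, C, Db, Eb. Fm, Bbm and C all belong to that set. F (F–A–C) is not: scale degree 1 in F minor carries Fm (i). In F major the chord on that degree is F, so here it functions as I, borrowed from the parallel major. Bb (Bb–D–F) doesn't fit — on degree 4 F minor would have Bbm (iv). Bb is the degree-4 chord of F major, so it is the borrowed IV.

I, IV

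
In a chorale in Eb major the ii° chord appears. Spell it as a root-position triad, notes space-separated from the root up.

F Ab Cb

The root, F, is scale degree 2 — the same note in Eb major and Eb minor; only the chord quality changes. Stacking thirds in Eb minor on F gives F–Ab–Cb.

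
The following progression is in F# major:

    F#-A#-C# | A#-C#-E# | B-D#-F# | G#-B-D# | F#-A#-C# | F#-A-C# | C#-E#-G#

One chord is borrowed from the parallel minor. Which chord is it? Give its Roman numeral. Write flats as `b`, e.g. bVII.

In F# major the diatonic chords are F#, G#m, A#m, B, C#, D#m, E#dim. F#–A#–C# = F#, A#–C#–E# = A#m, B–D#–F# = B, G#–B–D# = G#m and C#–E#–G# = C# are all diatonic. But F#–A–C# is foreign: the diatonic I on degree 1 is F#, whereas F#m comes from F# minor. It is labeled i.

i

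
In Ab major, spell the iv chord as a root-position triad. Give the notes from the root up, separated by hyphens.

Db-Fb-Ab

The root, Db, is scale degree 4 — the same note in Ab major and Ab minor; only the chord quality changes. Stacking thirds in Ab minor on Db gives Db–Fb–Ab.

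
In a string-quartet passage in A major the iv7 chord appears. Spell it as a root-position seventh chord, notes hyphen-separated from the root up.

D-F-A-C

The root, D, is scale degree 4 — the same note in A major and A minor; only the chord quality changes. Building the minor-seventh chord from the parallel minor on D: D–F–A–C.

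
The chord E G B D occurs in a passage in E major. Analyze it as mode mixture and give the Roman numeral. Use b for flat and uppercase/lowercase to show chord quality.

i7

The root E is the diatonic 1st degree of E major; the borrowing shows in the chord quality. E–G–B–D is a minor-seventh chord — the form found in E minor, not the diatonic I (E). Borrowed into E major it is written i7.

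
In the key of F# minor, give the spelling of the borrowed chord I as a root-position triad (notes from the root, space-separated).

F# A# C#

The root, F#, is scale degree 1 — the same note in F# minor and F# major; only the chord quality changes. In F# major the chord on F# is F#–A#–C#.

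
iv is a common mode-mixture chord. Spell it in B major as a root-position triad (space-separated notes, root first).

The root, E, is scale degree 4 — the same note in B major and B minor; only the chord quality changes. Stacking thirds in B minor on E gives E–G–B.

E G B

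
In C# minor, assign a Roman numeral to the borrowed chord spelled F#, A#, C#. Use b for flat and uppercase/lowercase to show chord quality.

The root F# is the diatonic 4th degree of C# minor; the borrowing shows in the chord quality. F#–A#–C# is a major chord — the form found in C# major, not the diatonic iv (F#m). Borrowed into C# minor it is written IV.

IV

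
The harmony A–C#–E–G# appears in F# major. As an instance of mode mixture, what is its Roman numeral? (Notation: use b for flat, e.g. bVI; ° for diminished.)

A is the lowered form of scale degree 3 in F# major (the diatonic degree 3 is A#). A–C#–E–G# is a major-seventh chord — the form found in F# minor, not the diatonic iii (A#m). Borrowed into F# major it is written bIIImaj7.

bIIImaj7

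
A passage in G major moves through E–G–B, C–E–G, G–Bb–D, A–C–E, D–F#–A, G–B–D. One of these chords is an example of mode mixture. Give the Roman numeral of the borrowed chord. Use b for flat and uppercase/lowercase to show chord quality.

The diatonic triads in G major are G, Am, Bm, C, D, Em, F#dim. Of the given chords, E–G–B = Em, C–E–G = C, A–C–E = Am, D–F#–A = D and G–B–D = G are diatonic. G–Bb–D doesn't fit — on degree 1 G major would have G (I). Gm is the degree-1 chord of G minor, so it is the borrowed i.

i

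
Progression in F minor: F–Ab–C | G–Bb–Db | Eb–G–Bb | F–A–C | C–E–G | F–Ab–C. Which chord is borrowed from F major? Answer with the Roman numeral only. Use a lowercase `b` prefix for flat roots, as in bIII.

The diatonic triads in F minor (with V from harmonic minor) are Fm, Gdim, Ab, Bbm, C, Db, Eb. F–Ab–C = Fm, G–Bb–Db = Gdim, Eb–G–Bb = Eb and C–E–G = C all belong to that set. F–A–C doesn't fit — on degree 1 F minor would have Fm (i). F is the degree-1 chord of F major, so it is the borrowed I.

I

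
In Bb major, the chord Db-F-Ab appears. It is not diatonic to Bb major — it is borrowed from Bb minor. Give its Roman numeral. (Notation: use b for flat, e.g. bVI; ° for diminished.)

bIII

Db is the lowered form of scale degree 3 in Bb major (the diatonic degree 3 is D). The diatonic chord on degree 3 would be Dm (iii), but Db–F–Ab is the major chord from Bb minor. As a borrowed chord it is labeled bIII.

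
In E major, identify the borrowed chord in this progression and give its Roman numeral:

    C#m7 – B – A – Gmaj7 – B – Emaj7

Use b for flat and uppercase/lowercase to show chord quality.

The diatonic triads in E major are E, F#m, G#m, A, B, C#m, D#dim. C#m7, B, A and Emaj7 are all diatonic. But Gmaj7 (G–B–D–F#) is foreign: the diatonic iii on degree 3 is G#m, whereas Gmaj7 comes from E minor. It is labeled bIIImaj7.

bIIImaj7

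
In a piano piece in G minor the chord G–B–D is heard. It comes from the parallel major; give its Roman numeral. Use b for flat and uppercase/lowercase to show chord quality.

I

G is scale degree 1 in G minor. Diatonically G minor has Gm (i) on that degree; G–B–D is instead the major chord native to G major, so it takes the label I.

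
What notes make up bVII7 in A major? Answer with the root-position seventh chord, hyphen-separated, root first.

The root of bVII7 is the lowered 7th degree: G# becomes G. Stacking thirds in A minor on G gives G–B–D–F.

G-B-D-F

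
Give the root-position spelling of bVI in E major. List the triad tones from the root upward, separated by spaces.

C E G

bVI is built on the lowered scale degree 6. In E major degree 6 is C#; lowered it becomes C. In E minor the chord on C is C–E–G.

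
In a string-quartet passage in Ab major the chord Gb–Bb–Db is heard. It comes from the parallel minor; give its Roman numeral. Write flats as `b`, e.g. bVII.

Gb is the lowered form of scale degree 7 in Ab major (the diatonic degree 7 is G). Diatonically Ab major has Gdim (vii°) on that degree; Gb–Bb–Db is instead the major chord native to Ab minor, so it takes the label bVII.

bVII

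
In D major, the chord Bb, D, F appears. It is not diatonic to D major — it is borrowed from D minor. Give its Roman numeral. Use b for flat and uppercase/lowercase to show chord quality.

In D major scale degree 6 is B; Bb is its lowered form, from D minor. The diatonic chord on degree 6 would be Bm (vi), but Bb–D–F is the major chord from D minor. As a borrowed chord it is labeled bVI.

bVI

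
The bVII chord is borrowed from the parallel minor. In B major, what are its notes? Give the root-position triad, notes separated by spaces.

A C# E

The root of bVII is the lowered 7th degree: A# becomes A. Stacking thirds in B minor on A gives A–C#–E.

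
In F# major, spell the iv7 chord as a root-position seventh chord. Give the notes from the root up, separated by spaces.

B D F# A

iv7 is built on scale degree 4, which is B in both F# major and its parallel. In F# minor the chord on B is B–D–F#–A.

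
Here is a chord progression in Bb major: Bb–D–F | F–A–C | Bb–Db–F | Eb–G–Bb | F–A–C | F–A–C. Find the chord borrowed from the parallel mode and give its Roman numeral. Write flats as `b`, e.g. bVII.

i

The diatonic triads in Bb major are Bb, Cm, Dm, Eb, F, Gm, Adim. Bb–D–F = Bb, F–A–C = F and Eb–G–Bb = Eb are all diatonic. Bb–Db–F doesn't fit — on degree 1 Bb major would have Bb (I). Bbm is the degree-1 chord of Bb minor, so it is the borrowed i.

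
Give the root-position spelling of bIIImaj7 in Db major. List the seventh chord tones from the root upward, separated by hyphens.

Fb-Ab-Cb-Eb

Scale degree 3 in Db major is F. bIIImaj7 uses the lowered form, Fb, taken from Db minor. Building the major-seventh chord from the parallel minor on Fb: Fb–Ab–Cb–Eb.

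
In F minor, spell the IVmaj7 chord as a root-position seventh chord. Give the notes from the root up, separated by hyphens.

IVmaj7 is built on scale degree 4, which is Bb in both F minor and its parallel. Building the major-seventh chord from the parallel major on Bb: Bb–D–F–A.

Bb-D-F-A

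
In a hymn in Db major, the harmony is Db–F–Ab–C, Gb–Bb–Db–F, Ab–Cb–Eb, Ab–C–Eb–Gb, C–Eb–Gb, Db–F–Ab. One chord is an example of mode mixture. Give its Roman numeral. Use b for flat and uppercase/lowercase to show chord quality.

The diatonic triads in Db major are Db, Ebm, Fm, Gb, Ab, Bbm, Cdim. Of the given chords, Db–F–Ab–C = Dbmaj7, Gb–Bb–Db–F = Gbmaj7, Ab–C–Eb–Gb = Ab7, C–Eb–Gb = Cdim and Db–F–Ab = Db are diatonic. Ab–Cb–Eb is not: scale degree 5 in Db major carries Ab (V). In Db minor the chord on that degree is Abm, so here it functions as v, borrowed from the parallel minor.

v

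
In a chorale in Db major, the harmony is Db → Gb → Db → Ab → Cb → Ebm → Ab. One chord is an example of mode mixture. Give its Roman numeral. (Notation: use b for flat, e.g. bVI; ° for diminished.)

bVII

Db major has the diatonic set Db, Ebm, Fm, Gb, Ab, Bbm, Cdim. Of the given chords, Db, Gb, Ab and Ebm are diatonic. Cb (Cb–Eb–Gb) doesn't fit — on degree 7 Db major would have Cdim (vii°). Cb is the degree-7 chord of Db minor, so it is the borrowed bVII.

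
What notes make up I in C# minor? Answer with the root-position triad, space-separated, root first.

C# E# G#

I is built on scale degree 1, which is C# in both C# minor and its parallel. Building the major chord from the parallel major on C#: C#–E#–G#.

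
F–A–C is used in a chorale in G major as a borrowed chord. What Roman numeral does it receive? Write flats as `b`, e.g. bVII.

bVII

F is the lowered form of scale degree 7 in G major (the diatonic degree 7 is F#). F–A–C is a major chord — the form found in G minor, not the diatonic vii° (F#dim). Borrowed into G major it is written bVII.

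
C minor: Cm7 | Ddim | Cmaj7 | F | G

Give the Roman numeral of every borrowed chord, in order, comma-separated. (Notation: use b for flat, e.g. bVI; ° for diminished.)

In C minor (with V from harmonic minor) the diatonic chords are Cm, Ddim, Eb, Fm, G, Ab, Bb. Of the given chords, Cm7, Ddim and G are diatonic. But Cmaj7 (C–E–G–B) is foreign: the diatonic i on degree 1 is Cm, whereas Cmaj7 comes from C major. It is labeled Imaj7. F (F–A–C) doesn't fit — on degree 4 C minor would have Fm (iv). F is the degree-4 chord of C major, so it is the borrowed IV.

Imaj7, IV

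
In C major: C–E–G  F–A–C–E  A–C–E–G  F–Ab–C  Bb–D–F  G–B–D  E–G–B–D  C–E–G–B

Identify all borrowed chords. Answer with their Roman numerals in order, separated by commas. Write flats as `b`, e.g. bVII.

The diatonic triads in C major are C, Dm, Em, F, G, Am, Bdim. C–E–G = C, F–A–C–E = Fmaj7, A–C–E–G = Am7, G–B–D = G, E–G–B–D = Em7 and C–E–G–B = Cmaj7 all belong to that set. F–Ab–C doesn't fit — on degree 4 C major would have F (IV). Fm is the degree-4 chord of C minor, so it is the borrowed iv. Bb–D–F is not: scale degree 7 in C major carries Bdim (vii°). In C minor the chord on that degree is Bb, so here it functions as bVII, borrowed from the parallel minor.

iv, bVII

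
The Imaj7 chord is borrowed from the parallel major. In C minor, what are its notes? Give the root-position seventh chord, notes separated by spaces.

The root, C, is scale degree 1 — the same note in C minor and C major; only the chord quality changes. In C major the chord on C is C–E–G–B.

C E G B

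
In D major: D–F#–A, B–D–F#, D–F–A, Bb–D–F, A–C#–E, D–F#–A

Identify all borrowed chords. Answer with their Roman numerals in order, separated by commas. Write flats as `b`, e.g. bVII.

i, bVI

D major has the diatonic set D, Em, F#m, G, A, Bm, C#dim. D–F#–A = D, B–D–F# = Bm and A–C#–E = A all belong to that set. D–F–A is not: scale degree 1 in D major carries D (I). In D minor the chord on that degree is Dm, so here it functions as i, borrowed from the parallel minor. But Bb–D–F is foreign: the diatonic vi on degree 6 is Bm, whereas Bb comes from D minor. It is labeled bVI.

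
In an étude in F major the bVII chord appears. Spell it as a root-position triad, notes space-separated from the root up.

Eb G Bb

Scale degree 7 in F major is E. bVII uses the lowered form, Eb, taken from F minor. Stacking thirds in F minor on Eb gives Eb–G–Bb.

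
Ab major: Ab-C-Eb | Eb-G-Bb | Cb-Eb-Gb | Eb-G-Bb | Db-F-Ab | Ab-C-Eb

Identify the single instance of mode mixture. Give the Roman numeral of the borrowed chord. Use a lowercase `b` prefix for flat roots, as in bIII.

bIII

The diatonic triads in Ab major are Ab, Bbm, Cm, Db, Eb, Fm, Gdim. Ab–C–Eb = Ab, Eb–G–Bb = Eb and Db–F–Ab = Db all belong to that set. Cb–Eb–Gb doesn't fit — on degree 3 Ab major would have Cm (iii). Cb is the degree-3 chord of Ab minor, so it is the borrowed bIII.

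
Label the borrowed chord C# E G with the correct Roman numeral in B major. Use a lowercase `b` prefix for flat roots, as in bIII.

C# is scale degree 2 in B major. Diatonically B major has C#m (ii) on that degree; C#–E–G is instead the diminished chord native to B minor, so it takes the label ii°.

ii°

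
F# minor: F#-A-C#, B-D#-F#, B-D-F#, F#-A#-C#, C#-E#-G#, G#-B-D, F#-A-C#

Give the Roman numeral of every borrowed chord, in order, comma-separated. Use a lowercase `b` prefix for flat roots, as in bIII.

In F# minor (with V from harmonic minor) the diatonic chords are F#m, G#dim, A, Bm, C#, D, E. F#–A–C# = F#m, B–D–F# = Bm, C#–E#–G# = C# and G#–B–D = G#dim all belong to that set. But B–D#–F# is foreign: the diatonic iv on degree 4 is Bm, whereas B comes from F# major. It is labeled IV. F#–A#–C# is not: scale degree 1 in F# minor carries F#m (i). In F# major the chord on that degree is F#, so here it functions as I, borrowed from the parallel major.

IV, I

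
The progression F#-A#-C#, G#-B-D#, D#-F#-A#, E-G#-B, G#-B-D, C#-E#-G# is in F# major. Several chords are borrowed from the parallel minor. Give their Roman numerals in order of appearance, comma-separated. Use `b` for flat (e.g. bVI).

bVII, ii°

F# major has the diatonic set F#, G#m, A#m, B, C#, D#m, E#dim. F#–A#–C# = F#, G#–B–D# = G#m, D#–F#–A# = D#m and C#–E#–G# = C# all belong to that set. But E–G#–B is foreign: the diatonic vii° on degree 7 is E#dim, whereas E comes from F# minor. It is labeled bVII. G#–B–D doesn't fit — on degree 2 F# major would have G#m (ii). G#dim is the degree-2 chord of F# minor, so it is the borrowed ii°.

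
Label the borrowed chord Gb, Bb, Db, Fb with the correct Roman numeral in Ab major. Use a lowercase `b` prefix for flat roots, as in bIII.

In Ab major scale degree 7 is G; Gb is its lowered form, from Ab minor. Gb–Bb–Db–Fb is a dominant-seventh chord — the form found in Ab minor, not the diatonic vii° (Gdim). Borrowed into Ab major it is written bVII7.

bVII7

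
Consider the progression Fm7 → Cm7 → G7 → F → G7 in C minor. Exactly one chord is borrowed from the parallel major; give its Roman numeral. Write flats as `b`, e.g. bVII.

C minor has the diatonic set Cm, Ddim, Eb, Fm, G, Ab, Bb (with V from harmonic minor). Fm7, Cm7 and G7 all belong to that set. But F (F–A–C) is foreign: the diatonic iv on degree 4 is Fm, whereas F comes from C major. It is labeled IV.

IV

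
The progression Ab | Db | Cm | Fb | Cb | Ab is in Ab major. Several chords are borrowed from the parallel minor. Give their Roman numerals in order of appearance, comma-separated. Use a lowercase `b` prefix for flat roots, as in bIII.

bVI, bIII

Ab major has the diatonic set Ab, Bbm, Cm, Db, Eb, Fm, Gdim. Ab, Db and Cm all belong to that set. But Fb (Fb–Ab–Cb) is foreign: the diatonic vi on degree 6 is Fm, whereas Fb comes from Ab minor. It is labeled bVI. Cb (Cb–Eb–Gb) is not: scale degree 3 in Ab major carries Cm (iii). In Ab minor the chord on that degree is Cb, so here it functions as bIII, borrowed from the parallel minor.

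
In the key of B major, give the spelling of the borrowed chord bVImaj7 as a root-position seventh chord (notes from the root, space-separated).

The root of bVImaj7 is the lowered 6th degree: G# becomes G. Building the major-seventh chord from the parallel minor on G: G–B–D–F#.

G B D F#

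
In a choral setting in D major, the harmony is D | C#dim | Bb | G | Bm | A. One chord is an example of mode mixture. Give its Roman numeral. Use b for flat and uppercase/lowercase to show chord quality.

bVI

The diatonic triads in D major are D, Em, F#m, G, A, Bm, C#dim. D, C#dim, G, Bm and A are all diatonic. Bb (Bb–D–F) is not: scale degree 6 in D major carries Bm (vi). In D minor the chord on that degree is Bb, so here it functions as bVI, borrowed from the parallel minor.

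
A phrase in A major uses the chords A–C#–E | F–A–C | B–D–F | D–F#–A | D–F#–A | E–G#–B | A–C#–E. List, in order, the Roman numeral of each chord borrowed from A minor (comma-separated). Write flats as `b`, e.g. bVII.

The diatonic triads in A major are A, Bm, C#m, D, E, F#m, G#dim. Of the given chords, A–C#–E = A, D–F#–A = D and E–G#–B = E are diatonic. F–A–C is not: scale degree 6 in A major carries F#m (vi). In A minor the chord on that degree is F, so here it functions as bVI, borrowed from the parallel minor. But B–D–F is foreign: the diatonic ii on degree 2 is Bm, whereas Bdim comes from A minor. It is labeled ii°.

bVI, ii°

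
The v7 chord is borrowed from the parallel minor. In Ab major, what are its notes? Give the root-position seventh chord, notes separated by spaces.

Eb Gb Bb Db

The root, Eb, is scale degree 5 — the same note in Ab major and Ab minor; only the chord quality changes. In Ab minor the chord on Eb is Eb–Gb–Bb–Db.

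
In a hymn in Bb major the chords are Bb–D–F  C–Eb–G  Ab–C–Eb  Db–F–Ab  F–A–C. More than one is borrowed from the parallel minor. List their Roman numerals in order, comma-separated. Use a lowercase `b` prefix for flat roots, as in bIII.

bVII, bIII

The diatonic triads in Bb major are Bb, Cm, Dm, Eb, F, Gm, Adim. Bb–D–F = Bb, C–Eb–G = Cm and F–A–C = F are all diatonic. Ab–C–Eb doesn't fit — on degree 7 Bb major would have Adim (vii°). Ab is the degree-7 chord of Bb minor, so it is the borrowed bVII. Db–F–Ab is not: scale degree 3 in Bb major carries Dm (iii). In Bb minor the chord on that degree is Db, so here it functions as bIII, borrowed from the parallel minor.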